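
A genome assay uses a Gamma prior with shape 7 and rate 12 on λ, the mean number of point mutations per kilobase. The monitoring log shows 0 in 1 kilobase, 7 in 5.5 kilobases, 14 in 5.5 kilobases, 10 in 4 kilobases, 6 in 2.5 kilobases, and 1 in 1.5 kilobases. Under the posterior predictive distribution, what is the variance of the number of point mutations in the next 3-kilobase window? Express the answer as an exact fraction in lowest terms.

4725/1024

Total count: 0 + 7 + 14 + 10 + 6 + 1 = 38.
Total exposure: 1 + 5.5 + 5.5 + 4 + 2.5 + 1.5 = 20 kilobases.
Posterior: α' = 7 + 38 = 45, β' = 12 + 20 = 32.
The posterior predictive for a window of length T is Negative Binomial with variance T·α'·(β'+T)/β'² = 3·45·35/1024 = 4725/1024.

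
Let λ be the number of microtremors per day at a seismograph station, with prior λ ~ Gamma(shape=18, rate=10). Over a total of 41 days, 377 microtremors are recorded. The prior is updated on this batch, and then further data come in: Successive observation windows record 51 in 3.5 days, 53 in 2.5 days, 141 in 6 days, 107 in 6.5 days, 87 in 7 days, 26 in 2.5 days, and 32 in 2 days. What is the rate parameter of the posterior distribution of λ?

81

Total count 377 over total exposure 41 days.
After the first batch: Gamma(18 + 377, 10 + 41) = Gamma(395, 51).
Total count: 51 + 53 + 141 + 107 + 87 + 26 + 32 = 497.
Total exposure: 3.5 + 2.5 + 6 + 6.5 + 7 + 2.5 + 2 = 30 days.
After the second batch: Gamma(395 + 497, 51 + 30) = Gamma(892, 81).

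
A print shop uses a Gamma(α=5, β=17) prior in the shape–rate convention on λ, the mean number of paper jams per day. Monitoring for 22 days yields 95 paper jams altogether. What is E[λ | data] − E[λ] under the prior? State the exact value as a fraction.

1505/663

Total count 95 over total exposure 22 days.
By Gamma–Poisson conjugacy, the posterior is Gamma(α + Σx, β + Σt) = Gamma(5 + 95, 17 + 22) = Gamma(100, 39).
Posterior mean = 100/39 = 100/39; prior mean = 5/17 = 5/17. Difference = 100/39 − 5/17 = 1505/663.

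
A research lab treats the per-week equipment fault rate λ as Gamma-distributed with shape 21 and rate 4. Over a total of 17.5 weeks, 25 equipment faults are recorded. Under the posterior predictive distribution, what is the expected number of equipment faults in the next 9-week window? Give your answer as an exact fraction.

828/43

Total count 25 over total exposure 17.5 weeks.
The Gamma prior is conjugate for the Poisson rate, so λ | data ~ Gamma(21+25, 4+17.5) = Gamma(46, 43/2).
Predictive mean over a 9-week window = T·E[λ|data] = 9·46/(43/2) = 828/43.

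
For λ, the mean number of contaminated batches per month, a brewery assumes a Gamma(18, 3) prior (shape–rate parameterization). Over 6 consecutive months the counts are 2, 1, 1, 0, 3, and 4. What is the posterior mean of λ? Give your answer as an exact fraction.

Total count: 2 + 1 + 1 + 0 + 3 + 4 = 11.
Total exposure: 6 months.
By Gamma–Poisson conjugacy, the posterior is Gamma(α + Σx, β + Σt) = Gamma(18 + 11, 3 + 6) = Gamma(29, 9).
Posterior mean = α'/β' = 29/9.

29/9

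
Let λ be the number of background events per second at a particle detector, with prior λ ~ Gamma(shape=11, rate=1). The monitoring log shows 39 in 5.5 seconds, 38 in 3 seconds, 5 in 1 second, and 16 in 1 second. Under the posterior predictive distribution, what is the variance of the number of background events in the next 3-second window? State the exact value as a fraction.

18966/529

Total count: 39 + 38 + 5 + 16 = 98.
Total exposure: 5.5 + 3 + 1 + 1 = 10.5 seconds.
The Gamma prior is conjugate for the Poisson rate, so λ | data ~ Gamma(11+98, 1+10.5) = Gamma(109, 23/2).
The posterior predictive for a window of length T is Negative Binomial with variance T·α'·(β'+T)/β'² = 3·109·(29/2)/(529/4) = 18966/529.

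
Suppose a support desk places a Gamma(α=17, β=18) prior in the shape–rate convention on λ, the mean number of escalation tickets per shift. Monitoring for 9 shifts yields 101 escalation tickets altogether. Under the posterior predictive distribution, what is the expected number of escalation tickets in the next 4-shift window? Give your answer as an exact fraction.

Total count 101 over total exposure 9 shifts.
Posterior: α' = 17 + 101 = 118, β' = 18 + 9 = 27.
Predictive mean over a 4-shift window = T·E[λ|data] = 4·118/27 = 472/27.

472/27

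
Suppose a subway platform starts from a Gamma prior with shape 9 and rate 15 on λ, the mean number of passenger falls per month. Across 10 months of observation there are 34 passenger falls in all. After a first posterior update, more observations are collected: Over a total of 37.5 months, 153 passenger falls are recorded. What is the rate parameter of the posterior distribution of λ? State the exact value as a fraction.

Total count 34 over total exposure 10 months.
After the first batch: Gamma(9 + 34, 15 + 10) = Gamma(43, 25).
Total count 153 over total exposure 37.5 months.
After the second batch: Gamma(43 + 153, 25 + 37.5) = Gamma(196, 125/2).

125/2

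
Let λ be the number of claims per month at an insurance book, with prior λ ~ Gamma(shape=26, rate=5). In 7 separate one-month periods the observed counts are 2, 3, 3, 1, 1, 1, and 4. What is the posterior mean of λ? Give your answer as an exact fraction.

Total count: 2 + 3 + 3 + 1 + 1 + 1 + 4 = 15.
Total exposure: 7 months.
Gamma(α, β) with Poisson data over total exposure Σt gives posterior Gamma(α+Σx, β+Σt) = Gamma(41, 12).
Posterior mean = α'/β' = 41/12.

41/12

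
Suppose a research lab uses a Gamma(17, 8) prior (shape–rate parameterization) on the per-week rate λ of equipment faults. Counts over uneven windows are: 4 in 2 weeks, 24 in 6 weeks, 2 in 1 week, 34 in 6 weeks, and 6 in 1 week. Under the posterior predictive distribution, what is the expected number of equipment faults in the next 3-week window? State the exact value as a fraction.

Total count: 4 + 24 + 2 + 34 + 6 = 70.
Total exposure: 2 + 6 + 1 + 6 + 1 = 16 weeks.
The Gamma prior is conjugate for the Poisson rate, so λ | data ~ Gamma(17+70, 8+16) = Gamma(87, 24).
Predictive mean over a 3-week window = T·E[λ|data] = 3·87/24 = 87/8.

87/8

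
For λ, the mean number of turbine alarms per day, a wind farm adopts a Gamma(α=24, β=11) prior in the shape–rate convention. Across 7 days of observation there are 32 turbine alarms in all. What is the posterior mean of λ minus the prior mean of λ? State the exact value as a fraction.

92/99

Total count 32 over total exposure 7 days.
Gamma(α, β) with Poisson data over total exposure Σt gives posterior Gamma(α+Σx, β+Σt) = Gamma(56, 18).
Posterior mean = 56/18 = 28/9; prior mean = 24/11 = 24/11. Difference = 28/9 − 24/11 = 92/99.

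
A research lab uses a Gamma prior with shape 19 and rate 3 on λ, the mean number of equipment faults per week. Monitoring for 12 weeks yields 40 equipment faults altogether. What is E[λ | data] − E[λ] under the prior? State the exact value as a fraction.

-12/5

Total count 40 over total exposure 12 weeks.
By Gamma–Poisson conjugacy, the posterior is Gamma(α + Σx, β + Σt) = Gamma(19 + 40, 3 + 12) = Gamma(59, 15).
Posterior mean = 59/15 = 59/15; prior mean = 19/3 = 19/3. Difference = 59/15 − 19/3 = -12/5.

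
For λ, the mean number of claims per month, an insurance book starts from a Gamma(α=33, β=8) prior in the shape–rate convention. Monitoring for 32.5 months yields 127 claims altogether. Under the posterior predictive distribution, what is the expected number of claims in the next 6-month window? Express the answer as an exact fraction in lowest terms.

640/27

Total count 127 over total exposure 32.5 months.
Conjugate update: add total count to the shape and total exposure to the rate, giving Gamma(160, 81/2).
Predictive mean over a 6-month window = T·E[λ|data] = 6·160/(81/2) = 640/27.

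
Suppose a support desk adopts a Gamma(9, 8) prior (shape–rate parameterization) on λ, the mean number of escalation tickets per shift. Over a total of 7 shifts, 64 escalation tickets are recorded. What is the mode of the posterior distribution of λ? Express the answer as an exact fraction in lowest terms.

Total count 64 over total exposure 7 shifts.
The Gamma prior is conjugate for the Poisson rate, so λ | data ~ Gamma(9+64, 8+7) = Gamma(73, 15).
Posterior mode = (α'−1)/β' = 72/15 = 24/5.

24/5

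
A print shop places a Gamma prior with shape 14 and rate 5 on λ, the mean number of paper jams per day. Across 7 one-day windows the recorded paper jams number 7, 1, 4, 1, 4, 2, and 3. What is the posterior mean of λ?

Total count: 7 + 1 + 4 + 1 + 4 + 2 + 3 = 22.
Total exposure: 7 days.
The Gamma prior is conjugate for the Poisson rate, so λ | data ~ Gamma(14+22, 5+7) = Gamma(36, 12).
Posterior mean = α'/β' = 36/12 = 3.

3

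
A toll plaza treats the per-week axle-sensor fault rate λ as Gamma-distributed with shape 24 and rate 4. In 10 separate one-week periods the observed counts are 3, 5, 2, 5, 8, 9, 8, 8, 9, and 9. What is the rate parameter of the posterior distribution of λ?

Total count: 3 + 5 + 2 + 5 + 8 + 9 + 8 + 8 + 9 + 9 = 66.
Total exposure: 10 weeks.
The Gamma prior is conjugate for the Poisson rate, so λ | data ~ Gamma(24+66, 4+10) = Gamma(90, 14).

14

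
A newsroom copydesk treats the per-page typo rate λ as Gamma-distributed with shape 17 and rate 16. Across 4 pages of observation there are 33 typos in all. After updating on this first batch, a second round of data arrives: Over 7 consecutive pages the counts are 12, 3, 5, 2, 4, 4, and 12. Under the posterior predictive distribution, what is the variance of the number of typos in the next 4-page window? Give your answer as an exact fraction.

Total count 33 over total exposure 4 pages.
After the first batch: Gamma(17 + 33, 16 + 4) = Gamma(50, 20).
Total count: 12 + 3 + 5 + 2 + 4 + 4 + 12 = 42.
Total exposure: 7 pages.
After the second batch: Gamma(50 + 42, 20 + 7) = Gamma(92, 27).
The posterior predictive for a window of length T is Negative Binomial with variance T·α'·(β'+T)/β'² = 4·92·31/729 = 11408/729.

11408/729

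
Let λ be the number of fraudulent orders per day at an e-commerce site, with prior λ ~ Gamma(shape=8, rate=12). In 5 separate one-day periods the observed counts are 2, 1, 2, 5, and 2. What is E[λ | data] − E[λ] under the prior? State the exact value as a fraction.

26/51

Total count: 2 + 1 + 2 + 5 + 2 = 12.
Total exposure: 5 days.
Conjugate update: add total count to the shape and total exposure to the rate, giving Gamma(20, 17).
Posterior mean = 20/17 = 20/17; prior mean = 8/12 = 2/3. Difference = 20/17 − 2/3 = 26/51.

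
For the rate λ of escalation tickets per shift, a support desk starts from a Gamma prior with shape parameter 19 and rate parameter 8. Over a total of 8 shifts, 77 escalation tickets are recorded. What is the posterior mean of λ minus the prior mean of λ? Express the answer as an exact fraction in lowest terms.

29/8

Total count 77 over total exposure 8 shifts.
By Gamma–Poisson conjugacy, the posterior is Gamma(α + Σx, β + Σt) = Gamma(19 + 77, 8 + 8) = Gamma(96, 16).
Posterior mean = 96/16 = 6; prior mean = 19/8 = 19/8. Difference = 6 − 19/8 = 29/8.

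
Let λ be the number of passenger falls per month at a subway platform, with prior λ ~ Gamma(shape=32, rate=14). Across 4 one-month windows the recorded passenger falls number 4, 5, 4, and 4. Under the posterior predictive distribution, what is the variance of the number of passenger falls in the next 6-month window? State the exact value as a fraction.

Total count: 4 + 5 + 4 + 4 = 17.
Total exposure: 4 months.
Conjugate update: add total count to the shape and total exposure to the rate, giving Gamma(49, 18).
The posterior predictive for a window of length T is Negative Binomial with variance T·α'·(β'+T)/β'² = 6·49·24/324 = 196/9.

196/9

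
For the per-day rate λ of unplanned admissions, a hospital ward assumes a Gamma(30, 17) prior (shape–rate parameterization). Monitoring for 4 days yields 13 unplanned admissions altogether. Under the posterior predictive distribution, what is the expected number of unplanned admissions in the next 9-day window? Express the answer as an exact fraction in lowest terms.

129/7

Total count 13 over total exposure 4 days.
By Gamma–Poisson conjugacy, the posterior is Gamma(α + Σx, β + Σt) = Gamma(30 + 13, 17 + 4) = Gamma(43, 21).
Predictive mean over a 9-day window = T·E[λ|data] = 9·43/21 = 129/7.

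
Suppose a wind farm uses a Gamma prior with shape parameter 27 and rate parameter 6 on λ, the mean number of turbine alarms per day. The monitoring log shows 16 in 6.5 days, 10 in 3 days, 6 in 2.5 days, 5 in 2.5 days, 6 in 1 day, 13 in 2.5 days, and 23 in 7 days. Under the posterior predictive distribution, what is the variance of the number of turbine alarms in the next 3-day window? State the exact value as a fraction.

Total count: 16 + 10 + 6 + 5 + 6 + 13 + 23 = 79.
Total exposure: 6.5 + 3 + 2.5 + 2.5 + 1 + 2.5 + 7 = 25 days.
By Gamma–Poisson conjugacy, the posterior is Gamma(α + Σx, β + Σt) = Gamma(27 + 79, 6 + 25) = Gamma(106, 31).
The posterior predictive for a window of length T is Negative Binomial with variance T·α'·(β'+T)/β'² = 3·106·34/961 = 10812/961.

10812/961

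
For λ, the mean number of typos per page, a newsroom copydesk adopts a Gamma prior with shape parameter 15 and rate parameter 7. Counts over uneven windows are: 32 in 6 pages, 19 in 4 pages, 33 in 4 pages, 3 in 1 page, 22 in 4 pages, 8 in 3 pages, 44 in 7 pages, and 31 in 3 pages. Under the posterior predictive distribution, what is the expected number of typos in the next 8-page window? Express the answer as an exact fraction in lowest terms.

552/13

Total count: 32 + 19 + 33 + 3 + 22 + 8 + 44 + 31 = 192.
Total exposure: 6 + 4 + 4 + 1 + 4 + 3 + 7 + 3 = 32 pages.
Posterior: α' = 15 + 192 = 207, β' = 7 + 32 = 39.
Predictive mean over an 8-page window = T·E[λ|data] = 8·207/39 = 552/13.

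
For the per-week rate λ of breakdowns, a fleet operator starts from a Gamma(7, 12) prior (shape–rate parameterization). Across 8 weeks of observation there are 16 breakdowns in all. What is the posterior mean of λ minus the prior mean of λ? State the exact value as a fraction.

17/30

Total count 16 over total exposure 8 weeks.
By Gamma–Poisson conjugacy, the posterior is Gamma(α + Σx, β + Σt) = Gamma(7 + 16, 12 + 8) = Gamma(23, 20).
Posterior mean = 23/20 = 23/20; prior mean = 7/12 = 7/12. Difference = 23/20 − 7/12 = 17/30.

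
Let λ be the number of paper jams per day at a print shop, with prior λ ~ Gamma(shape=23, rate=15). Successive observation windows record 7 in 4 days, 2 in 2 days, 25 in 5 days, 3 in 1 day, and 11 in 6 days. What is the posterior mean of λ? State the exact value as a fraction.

Total count: 7 + 2 + 25 + 3 + 11 = 48.
Total exposure: 4 + 2 + 5 + 1 + 6 = 18 days.
Posterior: α' = 23 + 48 = 71, β' = 15 + 18 = 33.
Posterior mean = α'/β' = 71/33.

71/33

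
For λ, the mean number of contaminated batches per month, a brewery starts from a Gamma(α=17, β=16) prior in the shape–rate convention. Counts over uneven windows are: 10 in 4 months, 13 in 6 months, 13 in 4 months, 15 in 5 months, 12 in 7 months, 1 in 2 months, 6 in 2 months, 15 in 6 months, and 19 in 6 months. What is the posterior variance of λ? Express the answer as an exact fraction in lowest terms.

Total count: 10 + 13 + 13 + 15 + 12 + 1 + 6 + 15 + 19 = 104.
Total exposure: 4 + 6 + 4 + 5 + 7 + 2 + 2 + 6 + 6 = 42 months.
Posterior: α' = 17 + 104 = 121, β' = 16 + 42 = 58.
Posterior variance = α'/β'² = 121/3364.

121/3364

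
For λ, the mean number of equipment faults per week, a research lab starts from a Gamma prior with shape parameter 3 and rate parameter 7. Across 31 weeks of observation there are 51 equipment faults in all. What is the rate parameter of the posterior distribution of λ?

Total count 51 over total exposure 31 weeks.
Gamma(α, β) with Poisson data over total exposure Σt gives posterior Gamma(α+Σx, β+Σt) = Gamma(54, 38).

38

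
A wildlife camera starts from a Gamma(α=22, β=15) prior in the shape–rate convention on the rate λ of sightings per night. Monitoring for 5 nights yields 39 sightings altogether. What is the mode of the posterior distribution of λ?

Total count 39 over total exposure 5 nights.
Gamma(α, β) with Poisson data over total exposure Σt gives posterior Gamma(α+Σx, β+Σt) = Gamma(61, 20).
Posterior mode = (α'−1)/β' = 60/20 = 3.

3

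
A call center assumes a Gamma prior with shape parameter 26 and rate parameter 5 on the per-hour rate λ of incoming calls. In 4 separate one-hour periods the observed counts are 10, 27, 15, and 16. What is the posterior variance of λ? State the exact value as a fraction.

94/81

Total count: 10 + 27 + 15 + 16 = 68.
Total exposure: 4 hours.
Gamma(α, β) with Poisson data over total exposure Σt gives posterior Gamma(α+Σx, β+Σt) = Gamma(94, 9).
Posterior variance = α'/β'² = 94/81.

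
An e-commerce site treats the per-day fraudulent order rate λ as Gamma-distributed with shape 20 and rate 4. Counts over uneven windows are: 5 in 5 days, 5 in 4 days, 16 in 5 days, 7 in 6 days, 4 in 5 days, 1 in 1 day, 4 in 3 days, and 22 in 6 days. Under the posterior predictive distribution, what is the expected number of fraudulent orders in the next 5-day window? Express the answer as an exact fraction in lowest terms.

Total count: 5 + 5 + 16 + 7 + 4 + 1 + 4 + 22 = 64.
Total exposure: 5 + 4 + 5 + 6 + 5 + 1 + 3 + 6 = 35 days.
By Gamma–Poisson conjugacy, the posterior is Gamma(α + Σx, β + Σt) = Gamma(20 + 64, 4 + 35) = Gamma(84, 39).
Predictive mean over a 5-day window = T·E[λ|data] = 5·84/39 = 140/13.

140/13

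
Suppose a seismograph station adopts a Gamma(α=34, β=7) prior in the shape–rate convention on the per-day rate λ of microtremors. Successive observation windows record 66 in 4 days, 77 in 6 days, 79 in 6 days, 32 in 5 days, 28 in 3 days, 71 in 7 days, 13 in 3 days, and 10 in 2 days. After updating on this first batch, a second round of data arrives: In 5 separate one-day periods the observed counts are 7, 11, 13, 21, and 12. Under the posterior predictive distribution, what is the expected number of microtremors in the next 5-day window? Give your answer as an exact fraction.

Total count: 66 + 77 + 79 + 32 + 28 + 71 + 13 + 10 = 376.
Total exposure: 4 + 6 + 6 + 5 + 3 + 7 + 3 + 2 = 36 days.
After the first batch: Gamma(34 + 376, 7 + 36) = Gamma(410, 43).
Total count: 7 + 11 + 13 + 21 + 12 = 64.
Total exposure: 5 days.
After the second batch: Gamma(410 + 64, 43 + 5) = Gamma(474, 48).
Predictive mean over a 5-day window = T·E[λ|data] = 5·474/48 = 395/8.

395/8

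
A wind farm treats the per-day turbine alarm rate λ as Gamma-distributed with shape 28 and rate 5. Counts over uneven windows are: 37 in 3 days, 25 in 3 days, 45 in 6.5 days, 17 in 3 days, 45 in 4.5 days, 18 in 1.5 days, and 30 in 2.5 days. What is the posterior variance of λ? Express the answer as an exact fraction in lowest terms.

Total count: 37 + 25 + 45 + 17 + 45 + 18 + 30 = 217.
Total exposure: 3 + 3 + 6.5 + 3 + 4.5 + 1.5 + 2.5 = 24 days.
The Gamma prior is conjugate for the Poisson rate, so λ | data ~ Gamma(28+217, 5+24) = Gamma(245, 29).
Posterior variance = α'/β'² = 245/841.

245/841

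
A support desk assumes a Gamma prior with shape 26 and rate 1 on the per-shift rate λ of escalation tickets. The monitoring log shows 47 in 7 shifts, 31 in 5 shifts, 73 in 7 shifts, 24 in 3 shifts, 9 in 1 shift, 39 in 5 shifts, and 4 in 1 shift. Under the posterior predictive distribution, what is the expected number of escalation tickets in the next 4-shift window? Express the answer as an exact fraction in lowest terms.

506/15

Total count: 47 + 31 + 73 + 24 + 9 + 39 + 4 = 227.
Total exposure: 7 + 5 + 7 + 3 + 1 + 5 + 1 = 29 shifts.
By Gamma–Poisson conjugacy, the posterior is Gamma(α + Σx, β + Σt) = Gamma(26 + 227, 1 + 29) = Gamma(253, 30).
Predictive mean over a 4-shift window = T·E[λ|data] = 4·253/30 = 506/15.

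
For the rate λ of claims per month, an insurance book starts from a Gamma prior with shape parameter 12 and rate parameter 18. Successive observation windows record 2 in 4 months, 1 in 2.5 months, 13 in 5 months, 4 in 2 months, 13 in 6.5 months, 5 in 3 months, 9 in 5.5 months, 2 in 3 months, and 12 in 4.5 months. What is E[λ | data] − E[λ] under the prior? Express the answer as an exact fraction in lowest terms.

Total count: 2 + 1 + 13 + 4 + 13 + 5 + 9 + 2 + 12 = 61.
Total exposure: 4 + 2.5 + 5 + 2 + 6.5 + 3 + 5.5 + 3 + 4.5 = 36 months.
Posterior: α' = 12 + 61 = 73, β' = 18 + 36 = 54.
Posterior mean = 73/54 = 73/54; prior mean = 12/18 = 2/3. Difference = 73/54 − 2/3 = 37/54.

37/54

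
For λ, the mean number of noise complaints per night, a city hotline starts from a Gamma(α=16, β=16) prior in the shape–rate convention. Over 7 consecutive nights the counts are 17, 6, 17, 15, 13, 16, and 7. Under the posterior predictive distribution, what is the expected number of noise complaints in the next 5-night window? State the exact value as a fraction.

Total count: 17 + 6 + 17 + 15 + 13 + 16 + 7 = 91.
Total exposure: 7 nights.
By Gamma–Poisson conjugacy, the posterior is Gamma(α + Σx, β + Σt) = Gamma(16 + 91, 16 + 7) = Gamma(107, 23).
Predictive mean over a 5-night window = T·E[λ|data] = 5·107/23 = 535/23.

535/23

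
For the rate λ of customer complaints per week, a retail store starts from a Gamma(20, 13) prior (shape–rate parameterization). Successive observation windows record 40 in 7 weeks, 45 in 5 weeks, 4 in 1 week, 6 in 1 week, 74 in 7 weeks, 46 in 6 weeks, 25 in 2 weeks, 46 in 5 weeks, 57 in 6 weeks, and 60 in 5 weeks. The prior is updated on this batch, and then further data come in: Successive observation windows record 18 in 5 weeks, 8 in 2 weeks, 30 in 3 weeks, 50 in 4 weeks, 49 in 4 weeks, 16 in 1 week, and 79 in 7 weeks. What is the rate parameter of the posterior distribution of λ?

Total count: 40 + 45 + 4 + 6 + 74 + 46 + 25 + 46 + 57 + 60 = 403.
Total exposure: 7 + 5 + 1 + 1 + 7 + 6 + 2 + 5 + 6 + 5 = 45 weeks.
After the first batch: Gamma(20 + 403, 13 + 45) = Gamma(423, 58).
Total count: 18 + 8 + 30 + 50 + 49 + 16 + 79 = 250.
Total exposure: 5 + 2 + 3 + 4 + 4 + 1 + 7 = 26 weeks.
After the second batch: Gamma(423 + 250, 58 + 26) = Gamma(673, 84).

84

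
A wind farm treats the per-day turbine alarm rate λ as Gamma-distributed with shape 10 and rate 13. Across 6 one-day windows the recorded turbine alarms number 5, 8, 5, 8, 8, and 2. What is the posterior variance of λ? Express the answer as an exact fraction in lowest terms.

46/361

Total count: 5 + 8 + 5 + 8 + 8 + 2 = 36.
Total exposure: 6 days.
Gamma(α, β) with Poisson data over total exposure Σt gives posterior Gamma(α+Σx, β+Σt) = Gamma(46, 19).
Posterior variance = α'/β'² = 46/361.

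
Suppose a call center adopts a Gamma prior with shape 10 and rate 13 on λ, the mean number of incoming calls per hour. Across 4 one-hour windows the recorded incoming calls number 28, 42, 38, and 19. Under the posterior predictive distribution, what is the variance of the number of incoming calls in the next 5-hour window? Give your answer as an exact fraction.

15070/289

Total count: 28 + 42 + 38 + 19 = 127.
Total exposure: 4 hours.
Conjugate update: add total count to the shape and total exposure to the rate, giving Gamma(137, 17).
The posterior predictive for a window of length T is Negative Binomial with variance T·α'·(β'+T)/β'² = 5·137·22/289 = 15070/289.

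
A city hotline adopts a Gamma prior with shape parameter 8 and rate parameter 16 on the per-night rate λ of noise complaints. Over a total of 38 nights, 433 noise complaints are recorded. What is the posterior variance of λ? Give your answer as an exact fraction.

49/324

Total count 433 over total exposure 38 nights.
Posterior: α' = 8 + 433 = 441, β' = 16 + 38 = 54.
Posterior variance = α'/β'² = 441/2916 = 49/324.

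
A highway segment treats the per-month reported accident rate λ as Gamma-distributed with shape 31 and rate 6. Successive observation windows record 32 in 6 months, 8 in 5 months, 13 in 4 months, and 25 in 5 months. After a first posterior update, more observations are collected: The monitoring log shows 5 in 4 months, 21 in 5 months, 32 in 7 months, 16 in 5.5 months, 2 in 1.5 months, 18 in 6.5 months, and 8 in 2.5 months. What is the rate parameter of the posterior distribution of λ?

Total count: 32 + 8 + 13 + 25 = 78.
Total exposure: 6 + 5 + 4 + 5 = 20 months.
After the first batch: Gamma(31 + 78, 6 + 20) = Gamma(109, 26).
Total count: 5 + 21 + 32 + 16 + 2 + 18 + 8 = 102.
Total exposure: 4 + 5 + 7 + 5.5 + 1.5 + 6.5 + 2.5 = 32 months.
After the second batch: Gamma(109 + 102, 26 + 32) = Gamma(211, 58).

58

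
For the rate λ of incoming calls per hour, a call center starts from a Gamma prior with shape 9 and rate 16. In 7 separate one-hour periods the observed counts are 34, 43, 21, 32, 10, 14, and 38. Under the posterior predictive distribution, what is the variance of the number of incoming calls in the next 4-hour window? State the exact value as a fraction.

Total count: 34 + 43 + 21 + 32 + 10 + 14 + 38 = 192.
Total exposure: 7 hours.
Gamma(α, β) with Poisson data over total exposure Σt gives posterior Gamma(α+Σx, β+Σt) = Gamma(201, 23).
The posterior predictive for a window of length T is Negative Binomial with variance T·α'·(β'+T)/β'² = 4·201·27/529 = 21708/529.

21708/529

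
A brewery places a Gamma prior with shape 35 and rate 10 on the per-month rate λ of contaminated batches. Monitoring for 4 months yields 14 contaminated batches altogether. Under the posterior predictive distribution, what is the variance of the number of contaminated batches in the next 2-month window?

Total count 14 over total exposure 4 months.
Gamma(α, β) with Poisson data over total exposure Σt gives posterior Gamma(α+Σx, β+Σt) = Gamma(49, 14).
The posterior predictive for a window of length T is Negative Binomial with variance T·α'·(β'+T)/β'² = 2·49·16/196 = 8.

8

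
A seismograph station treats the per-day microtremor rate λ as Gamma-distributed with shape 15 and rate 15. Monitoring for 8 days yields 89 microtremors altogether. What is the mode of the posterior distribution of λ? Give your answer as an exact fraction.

Total count 89 over total exposure 8 days.
Gamma(α, β) with Poisson data over total exposure Σt gives posterior Gamma(α+Σx, β+Σt) = Gamma(104, 23).
Posterior mode = (α'−1)/β' = 103/23.

103/23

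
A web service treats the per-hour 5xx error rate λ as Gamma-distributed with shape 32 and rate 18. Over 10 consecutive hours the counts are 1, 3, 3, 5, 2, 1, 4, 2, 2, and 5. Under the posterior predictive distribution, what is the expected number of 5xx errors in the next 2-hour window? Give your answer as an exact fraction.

Total count: 1 + 3 + 3 + 5 + 2 + 1 + 4 + 2 + 2 + 5 = 28.
Total exposure: 10 hours.
By Gamma–Poisson conjugacy, the posterior is Gamma(α + Σx, β + Σt) = Gamma(32 + 28, 18 + 10) = Gamma(60, 28).
Predictive mean over a 2-hour window = T·E[λ|data] = 2·60/28 = 30/7.

30/7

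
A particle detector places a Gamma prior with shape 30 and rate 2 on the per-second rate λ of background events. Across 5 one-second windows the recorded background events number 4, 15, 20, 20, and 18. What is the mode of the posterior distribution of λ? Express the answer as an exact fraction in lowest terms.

Total count: 4 + 15 + 20 + 20 + 18 = 77.
Total exposure: 5 seconds.
By Gamma–Poisson conjugacy, the posterior is Gamma(α + Σx, β + Σt) = Gamma(30 + 77, 2 + 5) = Gamma(107, 7).
Posterior mode = (α'−1)/β' = 106/7.

106/7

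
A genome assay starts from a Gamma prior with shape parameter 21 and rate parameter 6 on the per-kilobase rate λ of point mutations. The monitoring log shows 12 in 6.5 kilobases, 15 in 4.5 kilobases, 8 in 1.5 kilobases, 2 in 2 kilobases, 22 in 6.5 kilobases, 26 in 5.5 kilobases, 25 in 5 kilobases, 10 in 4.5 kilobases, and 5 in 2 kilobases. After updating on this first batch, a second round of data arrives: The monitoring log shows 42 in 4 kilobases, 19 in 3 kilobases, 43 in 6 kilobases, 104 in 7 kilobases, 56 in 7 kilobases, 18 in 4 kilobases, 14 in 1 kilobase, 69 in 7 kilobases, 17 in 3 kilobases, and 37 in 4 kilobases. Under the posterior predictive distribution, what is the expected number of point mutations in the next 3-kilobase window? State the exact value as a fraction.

113/6

Total count: 12 + 15 + 8 + 2 + 22 + 26 + 25 + 10 + 5 = 125.
Total exposure: 6.5 + 4.5 + 1.5 + 2 + 6.5 + 5.5 + 5 + 4.5 + 2 = 38 kilobases.
After the first batch: Gamma(21 + 125, 6 + 38) = Gamma(146, 44).
Total count: 42 + 19 + 43 + 104 + 56 + 18 + 14 + 69 + 17 + 37 = 419.
Total exposure: 4 + 3 + 6 + 7 + 7 + 4 + 1 + 7 + 3 + 4 = 46 kilobases.
After the second batch: Gamma(146 + 419, 44 + 46) = Gamma(565, 90).
Predictive mean over a 3-kilobase window = T·E[λ|data] = 3·565/90 = 113/6.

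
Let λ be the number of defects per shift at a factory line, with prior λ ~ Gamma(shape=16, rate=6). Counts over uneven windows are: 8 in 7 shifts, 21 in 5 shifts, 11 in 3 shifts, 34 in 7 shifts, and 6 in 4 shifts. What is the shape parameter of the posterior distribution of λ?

Total count: 8 + 21 + 11 + 34 + 6 = 80.
Total exposure: 7 + 5 + 3 + 7 + 4 = 26 shifts.
The Gamma prior is conjugate for the Poisson rate, so λ | data ~ Gamma(16+80, 6+26) = Gamma(96, 32).

96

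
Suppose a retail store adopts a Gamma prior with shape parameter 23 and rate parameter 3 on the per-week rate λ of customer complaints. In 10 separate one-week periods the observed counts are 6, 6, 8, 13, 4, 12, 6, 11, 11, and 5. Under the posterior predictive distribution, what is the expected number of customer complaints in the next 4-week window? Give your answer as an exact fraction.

Total count: 6 + 6 + 8 + 13 + 4 + 12 + 6 + 11 + 11 + 5 = 82.
Total exposure: 10 weeks.
Conjugate update: add total count to the shape and total exposure to the rate, giving Gamma(105, 13).
Predictive mean over a 4-week window = T·E[λ|data] = 4·105/13 = 420/13.

420/13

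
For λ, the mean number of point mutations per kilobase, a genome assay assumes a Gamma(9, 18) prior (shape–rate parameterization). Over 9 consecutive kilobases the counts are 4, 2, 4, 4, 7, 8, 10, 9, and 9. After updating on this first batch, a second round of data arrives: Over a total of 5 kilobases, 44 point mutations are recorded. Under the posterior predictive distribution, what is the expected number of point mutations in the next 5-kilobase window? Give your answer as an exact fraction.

Total count: 4 + 2 + 4 + 4 + 7 + 8 + 10 + 9 + 9 = 57.
Total exposure: 9 kilobases.
After the first batch: Gamma(9 + 57, 18 + 9) = Gamma(66, 27).
Total count 44 over total exposure 5 kilobases.
After the second batch: Gamma(66 + 44, 27 + 5) = Gamma(110, 32).
Predictive mean over a 5-kilobase window = T·E[λ|data] = 5·110/32 = 275/16.

275/16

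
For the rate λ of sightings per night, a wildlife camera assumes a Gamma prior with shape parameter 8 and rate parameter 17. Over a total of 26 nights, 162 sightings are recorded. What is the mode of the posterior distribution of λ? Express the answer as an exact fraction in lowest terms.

169/43

Total count 162 over total exposure 26 nights.
Gamma(α, β) with Poisson data over total exposure Σt gives posterior Gamma(α+Σx, β+Σt) = Gamma(170, 43).
Posterior mode = (α'−1)/β' = 169/43.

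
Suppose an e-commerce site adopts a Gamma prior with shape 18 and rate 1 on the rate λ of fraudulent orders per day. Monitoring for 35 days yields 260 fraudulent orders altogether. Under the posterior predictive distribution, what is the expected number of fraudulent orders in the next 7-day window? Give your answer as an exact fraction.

Total count 260 over total exposure 35 days.
Gamma(α, β) with Poisson data over total exposure Σt gives posterior Gamma(α+Σx, β+Σt) = Gamma(278, 36).
Predictive mean over a 7-day window = T·E[λ|data] = 7·278/36 = 973/18.

973/18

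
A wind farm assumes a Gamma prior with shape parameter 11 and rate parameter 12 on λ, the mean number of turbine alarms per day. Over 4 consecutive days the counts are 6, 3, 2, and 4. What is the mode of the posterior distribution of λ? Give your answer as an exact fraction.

Total count: 6 + 3 + 2 + 4 = 15.
Total exposure: 4 days.
By Gamma–Poisson conjugacy, the posterior is Gamma(α + Σx, β + Σt) = Gamma(11 + 15, 12 + 4) = Gamma(26, 16).
Posterior mode = (α'−1)/β' = 25/16.

25/16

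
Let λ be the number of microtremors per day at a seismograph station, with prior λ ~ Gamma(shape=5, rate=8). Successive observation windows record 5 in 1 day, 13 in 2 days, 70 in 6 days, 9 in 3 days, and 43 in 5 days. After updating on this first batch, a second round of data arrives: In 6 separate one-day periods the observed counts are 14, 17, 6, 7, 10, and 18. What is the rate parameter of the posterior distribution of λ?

31

Total count: 5 + 13 + 70 + 9 + 43 = 140.
Total exposure: 1 + 2 + 6 + 3 + 5 = 17 days.
After the first batch: Gamma(5 + 140, 8 + 17) = Gamma(145, 25).
Total count: 14 + 17 + 6 + 7 + 10 + 18 = 72.
Total exposure: 6 days.
After the second batch: Gamma(145 + 72, 25 + 6) = Gamma(217, 31).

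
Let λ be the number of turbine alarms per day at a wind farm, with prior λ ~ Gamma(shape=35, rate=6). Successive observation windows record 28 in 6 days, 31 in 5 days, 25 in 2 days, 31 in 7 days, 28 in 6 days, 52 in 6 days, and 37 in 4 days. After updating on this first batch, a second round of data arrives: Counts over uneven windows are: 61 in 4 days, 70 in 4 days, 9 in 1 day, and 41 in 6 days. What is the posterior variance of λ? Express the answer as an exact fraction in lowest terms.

448/3249

Total count: 28 + 31 + 25 + 31 + 28 + 52 + 37 = 232.
Total exposure: 6 + 5 + 2 + 7 + 6 + 6 + 4 = 36 days.
After the first batch: Gamma(35 + 232, 6 + 36) = Gamma(267, 42).
Total count: 61 + 70 + 9 + 41 = 181.
Total exposure: 4 + 4 + 1 + 6 = 15 days.
After the second batch: Gamma(267 + 181, 42 + 15) = Gamma(448, 57).
Posterior variance = α'/β'² = 448/3249.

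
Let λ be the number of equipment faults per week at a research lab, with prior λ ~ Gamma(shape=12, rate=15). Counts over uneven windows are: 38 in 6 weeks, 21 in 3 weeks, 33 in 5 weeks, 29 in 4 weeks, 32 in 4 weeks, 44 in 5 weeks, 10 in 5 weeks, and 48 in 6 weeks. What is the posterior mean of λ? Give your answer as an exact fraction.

267/53

Total count: 38 + 21 + 33 + 29 + 32 + 44 + 10 + 48 = 255.
Total exposure: 6 + 3 + 5 + 4 + 4 + 5 + 5 + 6 = 38 weeks.
Conjugate update: add total count to the shape and total exposure to the rate, giving Gamma(267, 53).
Posterior mean = α'/β' = 267/53.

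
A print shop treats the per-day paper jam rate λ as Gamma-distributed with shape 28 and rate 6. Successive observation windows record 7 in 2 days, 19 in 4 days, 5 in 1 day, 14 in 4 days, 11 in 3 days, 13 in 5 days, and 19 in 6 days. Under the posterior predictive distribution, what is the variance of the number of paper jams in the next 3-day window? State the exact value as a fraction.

Total count: 7 + 19 + 5 + 14 + 11 + 13 + 19 = 88.
Total exposure: 2 + 4 + 1 + 4 + 3 + 5 + 6 = 25 days.
Conjugate update: add total count to the shape and total exposure to the rate, giving Gamma(116, 31).
The posterior predictive for a window of length T is Negative Binomial with variance T·α'·(β'+T)/β'² = 3·116·34/961 = 11832/961.

11832/961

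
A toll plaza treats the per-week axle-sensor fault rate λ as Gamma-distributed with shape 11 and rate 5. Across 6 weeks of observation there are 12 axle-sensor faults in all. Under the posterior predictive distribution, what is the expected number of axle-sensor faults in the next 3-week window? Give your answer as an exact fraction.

69/11

Total count 12 over total exposure 6 weeks.
Gamma(α, β) with Poisson data over total exposure Σt gives posterior Gamma(α+Σx, β+Σt) = Gamma(23, 11).
Predictive mean over a 3-week window = T·E[λ|data] = 3·23/11 = 69/11.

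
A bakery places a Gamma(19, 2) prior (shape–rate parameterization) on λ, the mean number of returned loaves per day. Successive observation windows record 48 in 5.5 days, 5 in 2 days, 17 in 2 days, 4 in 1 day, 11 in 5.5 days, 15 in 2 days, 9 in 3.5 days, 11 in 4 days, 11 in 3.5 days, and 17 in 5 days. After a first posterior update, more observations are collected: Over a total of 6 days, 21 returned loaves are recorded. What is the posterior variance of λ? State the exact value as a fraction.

Total count: 48 + 5 + 17 + 4 + 11 + 15 + 9 + 11 + 11 + 17 = 148.
Total exposure: 5.5 + 2 + 2 + 1 + 5.5 + 2 + 3.5 + 4 + 3.5 + 5 = 34 days.
After the first batch: Gamma(19 + 148, 2 + 34) = Gamma(167, 36).
Total count 21 over total exposure 6 days.
After the second batch: Gamma(167 + 21, 36 + 6) = Gamma(188, 42).
Posterior variance = α'/β'² = 188/1764 = 47/441.

47/441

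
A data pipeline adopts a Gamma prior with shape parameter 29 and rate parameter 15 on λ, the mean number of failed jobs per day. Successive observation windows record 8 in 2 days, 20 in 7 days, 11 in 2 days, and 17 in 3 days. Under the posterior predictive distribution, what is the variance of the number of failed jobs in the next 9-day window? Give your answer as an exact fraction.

29070/841

Total count: 8 + 20 + 11 + 17 = 56.
Total exposure: 2 + 7 + 2 + 3 = 14 days.
The Gamma prior is conjugate for the Poisson rate, so λ | data ~ Gamma(29+56, 15+14) = Gamma(85, 29).
The posterior predictive for a window of length T is Negative Binomial with variance T·α'·(β'+T)/β'² = 9·85·38/841 = 29070/841.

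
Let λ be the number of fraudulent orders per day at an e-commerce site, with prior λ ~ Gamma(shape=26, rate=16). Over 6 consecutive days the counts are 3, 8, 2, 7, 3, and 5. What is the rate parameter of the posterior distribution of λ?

22

Total count: 3 + 8 + 2 + 7 + 3 + 5 = 28.
Total exposure: 6 days.
Conjugate update: add total count to the shape and total exposure to the rate, giving Gamma(54, 22).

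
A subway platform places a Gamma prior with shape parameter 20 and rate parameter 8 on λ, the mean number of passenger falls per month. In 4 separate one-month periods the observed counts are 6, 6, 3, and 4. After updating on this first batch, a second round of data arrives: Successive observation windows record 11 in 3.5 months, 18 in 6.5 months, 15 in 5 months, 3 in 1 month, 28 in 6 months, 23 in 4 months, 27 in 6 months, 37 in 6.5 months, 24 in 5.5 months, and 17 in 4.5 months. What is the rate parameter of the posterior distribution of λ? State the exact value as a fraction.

Total count: 6 + 6 + 3 + 4 = 19.
Total exposure: 4 months.
After the first batch: Gamma(20 + 19, 8 + 4) = Gamma(39, 12).
Total count: 11 + 18 + 15 + 3 + 28 + 23 + 27 + 37 + 24 + 17 = 203.
Total exposure: 3.5 + 6.5 + 5 + 1 + 6 + 4 + 6 + 6.5 + 5.5 + 4.5 = 48.5 months.
After the second batch: Gamma(39 + 203, 12 + 48.5) = Gamma(242, 121/2).

121/2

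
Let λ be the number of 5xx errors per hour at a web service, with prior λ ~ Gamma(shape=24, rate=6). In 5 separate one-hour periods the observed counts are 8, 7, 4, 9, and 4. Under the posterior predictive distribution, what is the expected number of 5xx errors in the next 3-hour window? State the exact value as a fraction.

168/11

Total count: 8 + 7 + 4 + 9 + 4 = 32.
Total exposure: 5 hours.
By Gamma–Poisson conjugacy, the posterior is Gamma(α + Σx, β + Σt) = Gamma(24 + 32, 6 + 5) = Gamma(56, 11).
Predictive mean over a 3-hour window = T·E[λ|data] = 3·56/11 = 168/11.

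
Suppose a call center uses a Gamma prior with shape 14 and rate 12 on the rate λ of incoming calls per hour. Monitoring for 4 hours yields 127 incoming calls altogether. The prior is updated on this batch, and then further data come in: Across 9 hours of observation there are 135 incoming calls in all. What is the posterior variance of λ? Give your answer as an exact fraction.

276/625

Total count 127 over total exposure 4 hours.
After the first batch: Gamma(14 + 127, 12 + 4) = Gamma(141, 16).
Total count 135 over total exposure 9 hours.
After the second batch: Gamma(141 + 135, 16 + 9) = Gamma(276, 25).
Posterior variance = α'/β'² = 276/625.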